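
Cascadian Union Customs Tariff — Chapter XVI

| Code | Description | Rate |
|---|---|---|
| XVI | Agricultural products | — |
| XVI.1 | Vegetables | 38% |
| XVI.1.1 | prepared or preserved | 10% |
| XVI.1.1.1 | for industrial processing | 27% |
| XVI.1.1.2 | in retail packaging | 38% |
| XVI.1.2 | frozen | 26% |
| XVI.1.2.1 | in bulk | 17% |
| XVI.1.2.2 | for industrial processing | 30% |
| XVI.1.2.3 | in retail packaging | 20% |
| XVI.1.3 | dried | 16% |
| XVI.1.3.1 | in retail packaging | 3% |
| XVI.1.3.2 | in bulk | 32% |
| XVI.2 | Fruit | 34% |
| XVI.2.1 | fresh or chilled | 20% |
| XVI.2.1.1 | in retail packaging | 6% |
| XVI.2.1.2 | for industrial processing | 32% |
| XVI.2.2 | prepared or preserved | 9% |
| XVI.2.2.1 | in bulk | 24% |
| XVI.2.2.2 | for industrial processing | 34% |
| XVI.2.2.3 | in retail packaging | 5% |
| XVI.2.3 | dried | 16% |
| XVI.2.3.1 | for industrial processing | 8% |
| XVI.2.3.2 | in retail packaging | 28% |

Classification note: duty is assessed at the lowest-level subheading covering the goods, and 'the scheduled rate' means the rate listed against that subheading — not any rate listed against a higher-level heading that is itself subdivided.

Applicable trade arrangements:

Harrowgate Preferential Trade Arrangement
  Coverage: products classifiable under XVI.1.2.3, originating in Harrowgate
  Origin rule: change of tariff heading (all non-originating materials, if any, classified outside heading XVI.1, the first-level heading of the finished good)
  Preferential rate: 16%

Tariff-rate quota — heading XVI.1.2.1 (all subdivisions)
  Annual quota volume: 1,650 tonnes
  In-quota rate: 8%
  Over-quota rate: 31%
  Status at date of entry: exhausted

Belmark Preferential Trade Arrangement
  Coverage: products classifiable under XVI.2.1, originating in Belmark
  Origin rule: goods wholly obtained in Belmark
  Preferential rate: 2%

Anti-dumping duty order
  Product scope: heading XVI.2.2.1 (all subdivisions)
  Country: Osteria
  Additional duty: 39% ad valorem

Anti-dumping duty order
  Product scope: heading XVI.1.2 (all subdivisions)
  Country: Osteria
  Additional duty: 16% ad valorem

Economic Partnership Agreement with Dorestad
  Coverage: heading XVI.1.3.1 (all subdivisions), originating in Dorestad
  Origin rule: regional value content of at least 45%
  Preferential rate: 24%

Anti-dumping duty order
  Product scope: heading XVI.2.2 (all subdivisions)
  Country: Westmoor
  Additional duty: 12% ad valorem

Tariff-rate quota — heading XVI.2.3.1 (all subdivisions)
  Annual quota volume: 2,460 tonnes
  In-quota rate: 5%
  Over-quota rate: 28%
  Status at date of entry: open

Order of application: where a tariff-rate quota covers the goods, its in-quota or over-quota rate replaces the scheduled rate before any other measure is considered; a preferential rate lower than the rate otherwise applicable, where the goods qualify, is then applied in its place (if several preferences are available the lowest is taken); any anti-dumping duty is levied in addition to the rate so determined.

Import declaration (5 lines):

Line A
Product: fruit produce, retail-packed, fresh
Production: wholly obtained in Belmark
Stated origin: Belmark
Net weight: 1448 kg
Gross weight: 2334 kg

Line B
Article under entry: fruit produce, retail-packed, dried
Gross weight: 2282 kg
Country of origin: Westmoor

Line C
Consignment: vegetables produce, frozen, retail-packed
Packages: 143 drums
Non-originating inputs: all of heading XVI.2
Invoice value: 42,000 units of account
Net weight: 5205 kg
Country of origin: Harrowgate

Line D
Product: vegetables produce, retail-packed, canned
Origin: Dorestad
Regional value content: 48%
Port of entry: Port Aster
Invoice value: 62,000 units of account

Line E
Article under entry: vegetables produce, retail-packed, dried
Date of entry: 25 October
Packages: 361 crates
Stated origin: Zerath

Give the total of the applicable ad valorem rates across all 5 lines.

Line A: fruit → XVI.2; fresh → XVI.2.1; retail-packed → XVI.2.1.1. Scheduled 6%. Belmark agreement on XVI.2.1: wholly obtained → 2% available; preferential 2%. → 2%.
Line B: fruit → XVI.2; dried → XVI.2.3; retail-packed → XVI.2.3.2. Scheduled 28%. No special measure applies. → 28%.
Line C: vegetables → XVI.1; frozen → XVI.1.2; retail-packed → XVI.1.2.3. Scheduled 20%. Harrowgate agreement on XVI.1.2.3: CTH met → 16% available; preferential 16%. → 16%.
Line D: vegetables → XVI.1; canned → XVI.1.1; retail-packed → XVI.1.1.2. Scheduled 38%. Dorestad agreement on XVI.1.3.1: XVI.1.1.2 not covered. → 38%.
Line E: vegetables → XVI.1; dried → XVI.1.3; retail-packed → XVI.1.3.1. Scheduled 3%. No special measure applies. → 3%.
Sum: 2% + 28% + 16% + 38% + 3% = 87%.

87%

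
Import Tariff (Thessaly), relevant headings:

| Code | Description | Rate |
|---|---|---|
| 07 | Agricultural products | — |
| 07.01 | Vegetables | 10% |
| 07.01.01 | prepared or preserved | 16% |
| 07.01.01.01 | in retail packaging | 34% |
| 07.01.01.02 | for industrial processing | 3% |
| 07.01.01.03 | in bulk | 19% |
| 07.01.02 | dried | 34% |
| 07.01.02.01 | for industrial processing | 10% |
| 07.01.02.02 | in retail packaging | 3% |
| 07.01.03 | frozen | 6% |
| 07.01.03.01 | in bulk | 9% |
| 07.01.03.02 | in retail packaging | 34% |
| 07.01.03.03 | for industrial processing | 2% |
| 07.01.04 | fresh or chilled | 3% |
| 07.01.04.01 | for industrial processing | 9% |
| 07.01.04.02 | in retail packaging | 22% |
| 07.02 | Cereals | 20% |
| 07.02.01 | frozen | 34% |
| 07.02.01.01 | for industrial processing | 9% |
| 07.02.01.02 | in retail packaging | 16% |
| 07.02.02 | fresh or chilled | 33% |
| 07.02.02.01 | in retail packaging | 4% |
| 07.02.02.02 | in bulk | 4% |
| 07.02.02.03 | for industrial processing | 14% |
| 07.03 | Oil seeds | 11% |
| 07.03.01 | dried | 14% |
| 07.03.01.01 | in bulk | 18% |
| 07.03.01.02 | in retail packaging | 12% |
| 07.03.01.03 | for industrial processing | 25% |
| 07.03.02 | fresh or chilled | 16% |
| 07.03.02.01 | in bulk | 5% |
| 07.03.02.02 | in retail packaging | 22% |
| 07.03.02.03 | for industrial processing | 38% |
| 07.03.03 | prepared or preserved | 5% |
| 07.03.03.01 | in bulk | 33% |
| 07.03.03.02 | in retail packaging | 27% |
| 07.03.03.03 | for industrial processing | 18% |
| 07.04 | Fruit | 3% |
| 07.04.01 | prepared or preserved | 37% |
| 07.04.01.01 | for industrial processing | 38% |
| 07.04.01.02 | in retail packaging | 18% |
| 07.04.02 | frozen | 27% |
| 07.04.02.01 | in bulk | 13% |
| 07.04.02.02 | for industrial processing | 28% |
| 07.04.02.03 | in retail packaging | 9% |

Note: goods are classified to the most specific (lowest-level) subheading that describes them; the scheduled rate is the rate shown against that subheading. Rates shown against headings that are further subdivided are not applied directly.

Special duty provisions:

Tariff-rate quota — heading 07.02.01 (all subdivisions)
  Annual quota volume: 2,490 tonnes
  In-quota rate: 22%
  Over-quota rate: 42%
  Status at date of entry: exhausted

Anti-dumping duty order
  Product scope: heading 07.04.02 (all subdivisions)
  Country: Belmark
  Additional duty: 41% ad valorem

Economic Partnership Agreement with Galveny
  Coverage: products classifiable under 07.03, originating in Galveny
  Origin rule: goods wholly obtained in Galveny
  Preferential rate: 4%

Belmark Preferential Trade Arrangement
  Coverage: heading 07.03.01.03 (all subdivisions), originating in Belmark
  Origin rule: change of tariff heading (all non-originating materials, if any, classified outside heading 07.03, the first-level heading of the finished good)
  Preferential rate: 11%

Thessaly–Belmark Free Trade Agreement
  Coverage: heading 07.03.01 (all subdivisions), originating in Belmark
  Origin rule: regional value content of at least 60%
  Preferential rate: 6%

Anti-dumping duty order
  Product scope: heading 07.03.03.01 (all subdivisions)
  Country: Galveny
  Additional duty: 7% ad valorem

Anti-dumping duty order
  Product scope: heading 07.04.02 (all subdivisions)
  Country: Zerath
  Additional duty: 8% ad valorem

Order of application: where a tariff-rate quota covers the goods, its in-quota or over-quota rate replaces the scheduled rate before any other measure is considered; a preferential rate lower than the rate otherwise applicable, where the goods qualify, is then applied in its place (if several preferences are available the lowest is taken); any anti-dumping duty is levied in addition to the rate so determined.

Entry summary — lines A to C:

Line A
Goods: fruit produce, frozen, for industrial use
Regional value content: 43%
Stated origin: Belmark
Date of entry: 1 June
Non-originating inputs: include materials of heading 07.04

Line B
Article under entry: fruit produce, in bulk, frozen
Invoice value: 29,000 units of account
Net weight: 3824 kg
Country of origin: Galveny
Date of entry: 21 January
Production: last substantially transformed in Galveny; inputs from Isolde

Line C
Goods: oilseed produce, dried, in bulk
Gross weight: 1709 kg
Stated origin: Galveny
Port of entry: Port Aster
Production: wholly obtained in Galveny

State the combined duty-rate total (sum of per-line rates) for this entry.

86%

Line A: fruit → 07.04; frozen → 07.04.02; for industrial use → 07.04.02.02. Scheduled 28%. Belmark agreement on 07.03.01.03: 07.04.02.02 not covered; Belmark agreement on 07.03.01: 07.04.02.02 not covered; anti-dumping (Belmark, 07.04.02): +41%; total 28% + 41% = 69%. → 69%.
Line B: fruit → 07.04; frozen → 07.04.02; in bulk → 07.04.02.01. Scheduled 13%. Galveny agreement on 07.03: 07.04.02.01 not covered. → 13%.
Line C: oilseed → 07.03; dried → 07.03.01; in bulk → 07.03.01.01. Scheduled 18%. Galveny agreement on 07.03: wholly obtained → 4% available; preferential 4%. → 4%.
Sum: 69% + 13% + 4% = 86%.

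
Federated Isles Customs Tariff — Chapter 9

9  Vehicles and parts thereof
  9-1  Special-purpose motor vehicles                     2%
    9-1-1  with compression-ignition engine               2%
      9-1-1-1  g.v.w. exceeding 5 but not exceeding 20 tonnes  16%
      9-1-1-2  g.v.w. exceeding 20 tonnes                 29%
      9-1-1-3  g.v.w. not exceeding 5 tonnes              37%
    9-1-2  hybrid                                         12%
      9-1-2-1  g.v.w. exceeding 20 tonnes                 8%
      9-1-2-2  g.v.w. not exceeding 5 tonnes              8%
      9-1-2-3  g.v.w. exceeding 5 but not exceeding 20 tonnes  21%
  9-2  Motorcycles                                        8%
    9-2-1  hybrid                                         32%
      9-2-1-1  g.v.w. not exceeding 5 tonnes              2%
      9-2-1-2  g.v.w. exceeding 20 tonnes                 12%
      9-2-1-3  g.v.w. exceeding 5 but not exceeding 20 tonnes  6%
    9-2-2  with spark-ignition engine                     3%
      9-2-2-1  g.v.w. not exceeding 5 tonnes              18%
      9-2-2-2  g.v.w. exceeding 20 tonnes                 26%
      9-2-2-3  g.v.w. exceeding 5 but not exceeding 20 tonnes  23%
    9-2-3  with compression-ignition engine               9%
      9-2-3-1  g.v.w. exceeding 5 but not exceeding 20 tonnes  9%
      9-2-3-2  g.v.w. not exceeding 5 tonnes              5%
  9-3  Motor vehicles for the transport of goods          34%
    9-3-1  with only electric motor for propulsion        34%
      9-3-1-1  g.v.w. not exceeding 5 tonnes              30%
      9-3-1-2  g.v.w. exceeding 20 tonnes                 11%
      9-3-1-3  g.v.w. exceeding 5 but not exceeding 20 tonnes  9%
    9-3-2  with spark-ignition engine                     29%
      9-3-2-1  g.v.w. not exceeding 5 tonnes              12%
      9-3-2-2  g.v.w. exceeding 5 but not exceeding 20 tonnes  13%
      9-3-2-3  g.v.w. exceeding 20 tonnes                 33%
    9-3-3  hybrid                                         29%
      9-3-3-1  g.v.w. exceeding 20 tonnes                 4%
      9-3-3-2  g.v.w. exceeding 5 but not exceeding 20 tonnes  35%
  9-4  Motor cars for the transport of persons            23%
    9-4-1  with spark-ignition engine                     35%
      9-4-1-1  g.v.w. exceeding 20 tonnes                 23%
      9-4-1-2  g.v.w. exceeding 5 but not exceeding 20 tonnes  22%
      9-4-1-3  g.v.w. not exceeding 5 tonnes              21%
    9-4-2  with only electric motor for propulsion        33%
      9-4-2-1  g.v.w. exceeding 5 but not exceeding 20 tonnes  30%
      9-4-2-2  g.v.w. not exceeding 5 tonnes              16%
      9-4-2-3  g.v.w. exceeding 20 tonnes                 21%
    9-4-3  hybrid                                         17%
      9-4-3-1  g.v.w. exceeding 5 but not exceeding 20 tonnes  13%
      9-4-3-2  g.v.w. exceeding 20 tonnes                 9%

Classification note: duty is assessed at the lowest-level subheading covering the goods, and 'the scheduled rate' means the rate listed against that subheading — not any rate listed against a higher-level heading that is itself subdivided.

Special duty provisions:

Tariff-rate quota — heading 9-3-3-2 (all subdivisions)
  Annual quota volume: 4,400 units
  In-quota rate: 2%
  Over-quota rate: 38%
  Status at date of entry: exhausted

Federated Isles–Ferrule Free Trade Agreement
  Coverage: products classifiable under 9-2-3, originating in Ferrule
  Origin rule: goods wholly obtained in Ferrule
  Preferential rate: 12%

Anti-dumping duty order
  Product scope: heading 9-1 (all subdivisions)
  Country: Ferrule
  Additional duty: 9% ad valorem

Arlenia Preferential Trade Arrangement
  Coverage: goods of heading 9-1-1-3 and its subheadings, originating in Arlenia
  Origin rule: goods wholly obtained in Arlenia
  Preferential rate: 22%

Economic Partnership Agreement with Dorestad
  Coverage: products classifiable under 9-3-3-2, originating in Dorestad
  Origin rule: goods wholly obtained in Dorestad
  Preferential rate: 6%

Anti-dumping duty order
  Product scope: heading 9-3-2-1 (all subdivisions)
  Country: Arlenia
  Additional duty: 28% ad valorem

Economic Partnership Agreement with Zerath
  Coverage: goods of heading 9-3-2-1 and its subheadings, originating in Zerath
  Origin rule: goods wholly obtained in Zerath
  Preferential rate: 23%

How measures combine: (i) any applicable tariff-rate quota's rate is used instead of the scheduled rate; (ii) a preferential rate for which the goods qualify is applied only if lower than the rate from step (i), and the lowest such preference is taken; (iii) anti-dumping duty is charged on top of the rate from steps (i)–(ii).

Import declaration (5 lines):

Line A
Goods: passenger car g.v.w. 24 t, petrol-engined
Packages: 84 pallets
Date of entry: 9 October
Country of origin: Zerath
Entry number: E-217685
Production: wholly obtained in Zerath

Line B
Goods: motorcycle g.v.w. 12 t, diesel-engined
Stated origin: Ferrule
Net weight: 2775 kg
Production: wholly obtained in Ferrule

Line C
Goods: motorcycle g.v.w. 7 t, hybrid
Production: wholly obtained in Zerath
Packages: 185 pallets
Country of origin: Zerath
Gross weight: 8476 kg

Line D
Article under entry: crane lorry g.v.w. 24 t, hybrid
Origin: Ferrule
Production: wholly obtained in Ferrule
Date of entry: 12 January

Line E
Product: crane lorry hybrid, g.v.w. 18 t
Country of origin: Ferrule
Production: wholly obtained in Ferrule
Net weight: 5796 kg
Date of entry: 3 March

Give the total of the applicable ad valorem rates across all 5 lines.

85%

Line A: passenger car → 9-4; petrol-engined → 9-4-1; g.v.w. 24 t → 9-4-1-1. Scheduled 23%. Zerath agreement on 9-3-2-1: 9-4-1-1 not covered. → 23%.
Line B: motorcycle → 9-2; diesel-engined → 9-2-3; g.v.w. 12 t → 9-2-3-1. Scheduled 9%. Ferrule agreement on 9-2-3: wholly obtained → 12% available; preference 12% not lower than 9% → no reduction. → 9%.
Line C: motorcycle → 9-2; hybrid → 9-2-1; g.v.w. 7 t → 9-2-1-3. Scheduled 6%. Zerath agreement on 9-3-2-1: 9-2-1-3 not covered. → 6%.
Line D: crane lorry → 9-1; hybrid → 9-1-2; g.v.w. 24 t → 9-1-2-1. Scheduled 8%. Ferrule agreement on 9-2-3: 9-1-2-1 not covered; anti-dumping (Ferrule, 9-1): +9%; total 8% + 9% = 17%. → 17%.
Line E: crane lorry → 9-1; hybrid → 9-1-2; g.v.w. 18 t → 9-1-2-3. Scheduled 21%. Ferrule agreement on 9-2-3: 9-1-2-3 not covered; anti-dumping (Ferrule, 9-1): +9%; total 21% + 9% = 30%. → 30%.
Sum: 23% + 9% + 6% + 17% + 30% = 85%.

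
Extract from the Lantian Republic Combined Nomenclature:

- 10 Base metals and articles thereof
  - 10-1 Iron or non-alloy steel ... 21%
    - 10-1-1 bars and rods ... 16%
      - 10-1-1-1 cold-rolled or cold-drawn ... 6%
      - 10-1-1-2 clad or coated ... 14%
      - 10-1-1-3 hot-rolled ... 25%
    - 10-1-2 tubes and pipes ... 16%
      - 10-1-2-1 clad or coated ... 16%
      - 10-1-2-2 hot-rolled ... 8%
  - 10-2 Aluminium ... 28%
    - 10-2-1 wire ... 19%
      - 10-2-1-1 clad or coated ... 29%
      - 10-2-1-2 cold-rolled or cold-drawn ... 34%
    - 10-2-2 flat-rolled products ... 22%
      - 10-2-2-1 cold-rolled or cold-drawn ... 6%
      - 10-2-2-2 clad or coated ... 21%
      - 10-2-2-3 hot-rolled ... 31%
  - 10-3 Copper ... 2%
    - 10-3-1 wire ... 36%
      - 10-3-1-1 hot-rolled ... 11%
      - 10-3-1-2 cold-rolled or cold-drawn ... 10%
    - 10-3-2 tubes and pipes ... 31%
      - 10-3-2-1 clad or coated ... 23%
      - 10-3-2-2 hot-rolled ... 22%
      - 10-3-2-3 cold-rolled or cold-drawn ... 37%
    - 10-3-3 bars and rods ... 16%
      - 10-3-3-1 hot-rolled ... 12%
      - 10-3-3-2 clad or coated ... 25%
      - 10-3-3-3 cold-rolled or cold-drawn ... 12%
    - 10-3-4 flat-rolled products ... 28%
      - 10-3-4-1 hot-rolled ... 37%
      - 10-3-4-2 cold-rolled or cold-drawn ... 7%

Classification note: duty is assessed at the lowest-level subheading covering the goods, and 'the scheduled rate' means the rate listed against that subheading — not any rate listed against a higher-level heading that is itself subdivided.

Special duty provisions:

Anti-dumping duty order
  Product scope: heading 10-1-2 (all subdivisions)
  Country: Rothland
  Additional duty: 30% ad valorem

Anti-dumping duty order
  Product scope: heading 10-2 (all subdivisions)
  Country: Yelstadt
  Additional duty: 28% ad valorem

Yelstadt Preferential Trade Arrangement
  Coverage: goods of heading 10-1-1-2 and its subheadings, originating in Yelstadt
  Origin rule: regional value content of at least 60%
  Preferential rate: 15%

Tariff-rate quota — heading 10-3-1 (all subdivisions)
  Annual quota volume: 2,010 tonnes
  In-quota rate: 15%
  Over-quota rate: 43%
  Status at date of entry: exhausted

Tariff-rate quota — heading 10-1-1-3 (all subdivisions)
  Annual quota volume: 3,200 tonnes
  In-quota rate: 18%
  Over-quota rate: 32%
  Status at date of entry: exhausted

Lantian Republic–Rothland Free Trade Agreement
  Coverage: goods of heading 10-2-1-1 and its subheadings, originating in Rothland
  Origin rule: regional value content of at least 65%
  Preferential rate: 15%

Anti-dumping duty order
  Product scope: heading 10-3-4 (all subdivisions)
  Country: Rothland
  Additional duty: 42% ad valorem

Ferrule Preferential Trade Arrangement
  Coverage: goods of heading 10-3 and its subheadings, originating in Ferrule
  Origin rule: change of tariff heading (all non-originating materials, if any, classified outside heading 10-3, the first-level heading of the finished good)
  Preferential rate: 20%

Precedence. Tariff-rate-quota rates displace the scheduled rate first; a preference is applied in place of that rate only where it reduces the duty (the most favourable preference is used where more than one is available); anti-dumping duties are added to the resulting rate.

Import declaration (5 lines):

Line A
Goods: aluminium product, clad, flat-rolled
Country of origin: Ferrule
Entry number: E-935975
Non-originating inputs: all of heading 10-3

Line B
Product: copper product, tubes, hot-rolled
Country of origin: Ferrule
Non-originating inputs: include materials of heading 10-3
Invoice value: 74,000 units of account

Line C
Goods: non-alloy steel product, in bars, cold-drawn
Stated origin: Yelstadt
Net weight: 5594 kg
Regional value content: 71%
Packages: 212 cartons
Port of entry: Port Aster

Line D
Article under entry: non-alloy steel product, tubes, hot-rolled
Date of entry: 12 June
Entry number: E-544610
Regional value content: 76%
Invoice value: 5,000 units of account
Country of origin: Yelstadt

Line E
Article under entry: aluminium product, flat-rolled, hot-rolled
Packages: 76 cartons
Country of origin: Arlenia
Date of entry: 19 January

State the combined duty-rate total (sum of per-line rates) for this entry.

Line A: aluminium → 10-2; flat-rolled → 10-2-2; clad → 10-2-2-2. Scheduled 21%. Ferrule agreement on 10-3: 10-2-2-2 not covered. → 21%.
Line B: copper → 10-3; tubes → 10-3-2; hot-rolled → 10-3-2-2. Scheduled 22%. Ferrule agreement on 10-3: CTH not met. → 22%.
Line C: non-alloy steel → 10-1; in bars → 10-1-1; cold-drawn → 10-1-1-1. Scheduled 6%. Yelstadt agreement on 10-1-1-2: 10-1-1-1 not covered. → 6%.
Line D: non-alloy steel → 10-1; tubes → 10-1-2; hot-rolled → 10-1-2-2. Scheduled 8%. Yelstadt agreement on 10-1-1-2: 10-1-2-2 not covered. → 8%.
Line E: aluminium → 10-2; flat-rolled → 10-2-2; hot-rolled → 10-2-2-3. Scheduled 31%. No special measure applies. → 31%.
Sum: 21% + 22% + 6% + 8% + 31% = 88%.

88%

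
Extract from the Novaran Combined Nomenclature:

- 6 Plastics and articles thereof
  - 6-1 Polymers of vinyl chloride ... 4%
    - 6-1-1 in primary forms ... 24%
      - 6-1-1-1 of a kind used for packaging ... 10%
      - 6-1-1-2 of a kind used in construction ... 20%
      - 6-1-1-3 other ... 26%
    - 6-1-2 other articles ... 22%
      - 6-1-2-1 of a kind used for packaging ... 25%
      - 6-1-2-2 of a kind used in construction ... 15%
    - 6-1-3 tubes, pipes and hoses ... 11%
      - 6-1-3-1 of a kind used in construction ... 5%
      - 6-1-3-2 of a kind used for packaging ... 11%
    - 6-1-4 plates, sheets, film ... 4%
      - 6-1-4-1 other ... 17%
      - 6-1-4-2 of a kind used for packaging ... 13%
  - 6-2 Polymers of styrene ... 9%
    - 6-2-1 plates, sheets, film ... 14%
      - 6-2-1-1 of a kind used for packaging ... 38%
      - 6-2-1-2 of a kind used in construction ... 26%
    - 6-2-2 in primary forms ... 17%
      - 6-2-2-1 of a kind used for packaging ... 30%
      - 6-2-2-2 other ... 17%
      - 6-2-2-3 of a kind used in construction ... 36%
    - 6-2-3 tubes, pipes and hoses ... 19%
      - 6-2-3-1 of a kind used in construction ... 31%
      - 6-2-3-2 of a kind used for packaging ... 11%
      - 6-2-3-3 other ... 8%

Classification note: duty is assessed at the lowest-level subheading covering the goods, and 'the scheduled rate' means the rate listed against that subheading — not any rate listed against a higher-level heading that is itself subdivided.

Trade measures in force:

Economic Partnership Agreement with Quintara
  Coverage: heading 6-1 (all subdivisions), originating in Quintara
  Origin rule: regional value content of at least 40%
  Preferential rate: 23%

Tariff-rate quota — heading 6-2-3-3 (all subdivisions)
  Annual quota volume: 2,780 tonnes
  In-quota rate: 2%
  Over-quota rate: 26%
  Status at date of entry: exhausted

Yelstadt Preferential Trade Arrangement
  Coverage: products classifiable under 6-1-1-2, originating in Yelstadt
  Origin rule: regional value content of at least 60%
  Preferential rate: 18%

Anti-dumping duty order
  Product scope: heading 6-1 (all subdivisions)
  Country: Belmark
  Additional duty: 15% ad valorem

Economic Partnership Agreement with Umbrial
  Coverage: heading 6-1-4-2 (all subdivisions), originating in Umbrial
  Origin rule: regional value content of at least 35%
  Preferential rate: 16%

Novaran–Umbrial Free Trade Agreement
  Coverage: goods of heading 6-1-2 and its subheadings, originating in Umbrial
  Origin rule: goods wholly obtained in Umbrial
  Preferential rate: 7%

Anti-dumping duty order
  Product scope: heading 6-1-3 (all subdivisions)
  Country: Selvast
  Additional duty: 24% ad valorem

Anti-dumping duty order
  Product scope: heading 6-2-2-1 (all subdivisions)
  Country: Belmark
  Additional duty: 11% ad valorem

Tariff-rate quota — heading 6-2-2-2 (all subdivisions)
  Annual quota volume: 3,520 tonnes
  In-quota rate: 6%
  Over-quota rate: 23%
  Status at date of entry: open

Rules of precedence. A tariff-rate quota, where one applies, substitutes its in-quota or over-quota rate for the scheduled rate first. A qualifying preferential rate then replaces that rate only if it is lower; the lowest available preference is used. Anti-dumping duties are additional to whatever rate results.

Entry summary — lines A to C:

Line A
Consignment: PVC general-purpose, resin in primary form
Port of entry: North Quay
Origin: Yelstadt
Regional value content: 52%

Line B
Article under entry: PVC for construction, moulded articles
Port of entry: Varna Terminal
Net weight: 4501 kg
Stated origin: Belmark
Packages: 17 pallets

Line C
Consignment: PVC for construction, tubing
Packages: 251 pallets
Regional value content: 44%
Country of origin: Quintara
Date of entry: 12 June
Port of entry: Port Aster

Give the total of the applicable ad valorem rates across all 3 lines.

Line A: PVC → 6-1; resin in primary form → 6-1-1; general-purpose → 6-1-1-3. Scheduled 26%. Yelstadt agreement on 6-1-1-2: 6-1-1-3 not covered. → 26%.
Line B: PVC → 6-1; moulded articles → 6-1-2; for construction → 6-1-2-2. Scheduled 15%. anti-dumping (Belmark, 6-1): +15%; total 15% + 15% = 30%. → 30%.
Line C: PVC → 6-1; tubing → 6-1-3; for construction → 6-1-3-1. Scheduled 5%. Quintara agreement on 6-1: RVC ≥ 40% → 23% available; preference 23% not lower than 5% → no reduction. → 5%.
Sum: 26% + 30% + 5% = 61%.

61%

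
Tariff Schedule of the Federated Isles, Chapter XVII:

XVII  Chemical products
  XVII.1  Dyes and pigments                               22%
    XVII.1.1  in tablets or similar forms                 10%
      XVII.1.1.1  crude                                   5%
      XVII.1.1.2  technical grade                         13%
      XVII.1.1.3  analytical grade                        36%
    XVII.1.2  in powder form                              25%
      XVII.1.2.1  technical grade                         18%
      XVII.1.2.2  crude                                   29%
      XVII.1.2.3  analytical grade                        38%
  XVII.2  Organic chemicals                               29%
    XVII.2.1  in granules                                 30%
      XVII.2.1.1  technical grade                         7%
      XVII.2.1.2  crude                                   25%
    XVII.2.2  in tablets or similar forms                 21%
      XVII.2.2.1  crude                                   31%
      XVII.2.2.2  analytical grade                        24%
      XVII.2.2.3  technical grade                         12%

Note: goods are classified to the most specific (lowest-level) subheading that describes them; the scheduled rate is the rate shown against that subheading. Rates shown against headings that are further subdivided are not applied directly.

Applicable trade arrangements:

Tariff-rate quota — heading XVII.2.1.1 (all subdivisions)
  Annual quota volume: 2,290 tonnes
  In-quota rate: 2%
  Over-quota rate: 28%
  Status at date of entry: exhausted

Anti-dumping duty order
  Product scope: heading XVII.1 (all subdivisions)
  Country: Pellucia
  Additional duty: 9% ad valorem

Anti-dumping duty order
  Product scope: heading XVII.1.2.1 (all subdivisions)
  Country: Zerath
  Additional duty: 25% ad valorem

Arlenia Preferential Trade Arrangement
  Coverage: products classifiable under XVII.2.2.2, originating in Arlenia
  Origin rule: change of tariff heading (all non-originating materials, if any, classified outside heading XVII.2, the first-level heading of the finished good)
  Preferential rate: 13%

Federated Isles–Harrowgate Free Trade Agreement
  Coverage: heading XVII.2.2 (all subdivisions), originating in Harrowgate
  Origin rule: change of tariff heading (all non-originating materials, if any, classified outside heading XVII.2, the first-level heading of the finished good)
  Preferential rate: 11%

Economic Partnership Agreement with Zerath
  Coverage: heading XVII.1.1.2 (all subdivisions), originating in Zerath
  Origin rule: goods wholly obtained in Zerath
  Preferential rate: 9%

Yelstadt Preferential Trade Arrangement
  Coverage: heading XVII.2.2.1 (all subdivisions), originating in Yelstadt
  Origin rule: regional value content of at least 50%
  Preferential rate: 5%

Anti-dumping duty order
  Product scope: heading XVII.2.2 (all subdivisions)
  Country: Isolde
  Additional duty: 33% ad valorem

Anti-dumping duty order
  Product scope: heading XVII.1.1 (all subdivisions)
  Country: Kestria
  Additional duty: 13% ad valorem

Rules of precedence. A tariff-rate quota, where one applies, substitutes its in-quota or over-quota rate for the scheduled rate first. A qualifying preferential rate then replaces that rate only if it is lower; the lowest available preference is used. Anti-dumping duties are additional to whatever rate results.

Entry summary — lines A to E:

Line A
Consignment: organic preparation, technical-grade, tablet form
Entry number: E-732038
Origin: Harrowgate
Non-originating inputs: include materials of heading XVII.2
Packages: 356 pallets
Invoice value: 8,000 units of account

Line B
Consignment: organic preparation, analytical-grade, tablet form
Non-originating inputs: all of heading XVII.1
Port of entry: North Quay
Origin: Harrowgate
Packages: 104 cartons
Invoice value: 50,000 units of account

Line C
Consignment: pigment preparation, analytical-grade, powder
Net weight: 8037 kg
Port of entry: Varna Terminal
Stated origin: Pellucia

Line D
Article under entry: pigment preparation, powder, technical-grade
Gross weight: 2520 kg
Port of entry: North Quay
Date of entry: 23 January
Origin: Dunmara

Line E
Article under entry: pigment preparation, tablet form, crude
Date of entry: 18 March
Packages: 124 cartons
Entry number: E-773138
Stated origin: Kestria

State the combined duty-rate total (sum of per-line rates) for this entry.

106%

Line A: organic → XVII.2; tablet form → XVII.2.2; technical-grade → XVII.2.2.3. Scheduled 12%. Harrowgate agreement on XVII.2.2: CTH not met. → 12%.
Line B: organic → XVII.2; tablet form → XVII.2.2; analytical-grade → XVII.2.2.2. Scheduled 24%. Harrowgate agreement on XVII.2.2: CTH met → 11% available; preferential 11%. → 11%.
Line C: pigment → XVII.1; powder → XVII.1.2; analytical-grade → XVII.1.2.3. Scheduled 38%. anti-dumping (Pellucia, XVII.1): +9%; total 38% + 9% = 47%. → 47%.
Line D: pigment → XVII.1; powder → XVII.1.2; technical-grade → XVII.1.2.1. Scheduled 18%. No special measure applies. → 18%.
Line E: pigment → XVII.1; tablet form → XVII.1.1; crude → XVII.1.1.1. Scheduled 5%. anti-dumping (Kestria, XVII.1.1): +13%; total 5% + 13% = 18%. → 18%.
Sum: 12% + 11% + 47% + 18% + 18% = 106%.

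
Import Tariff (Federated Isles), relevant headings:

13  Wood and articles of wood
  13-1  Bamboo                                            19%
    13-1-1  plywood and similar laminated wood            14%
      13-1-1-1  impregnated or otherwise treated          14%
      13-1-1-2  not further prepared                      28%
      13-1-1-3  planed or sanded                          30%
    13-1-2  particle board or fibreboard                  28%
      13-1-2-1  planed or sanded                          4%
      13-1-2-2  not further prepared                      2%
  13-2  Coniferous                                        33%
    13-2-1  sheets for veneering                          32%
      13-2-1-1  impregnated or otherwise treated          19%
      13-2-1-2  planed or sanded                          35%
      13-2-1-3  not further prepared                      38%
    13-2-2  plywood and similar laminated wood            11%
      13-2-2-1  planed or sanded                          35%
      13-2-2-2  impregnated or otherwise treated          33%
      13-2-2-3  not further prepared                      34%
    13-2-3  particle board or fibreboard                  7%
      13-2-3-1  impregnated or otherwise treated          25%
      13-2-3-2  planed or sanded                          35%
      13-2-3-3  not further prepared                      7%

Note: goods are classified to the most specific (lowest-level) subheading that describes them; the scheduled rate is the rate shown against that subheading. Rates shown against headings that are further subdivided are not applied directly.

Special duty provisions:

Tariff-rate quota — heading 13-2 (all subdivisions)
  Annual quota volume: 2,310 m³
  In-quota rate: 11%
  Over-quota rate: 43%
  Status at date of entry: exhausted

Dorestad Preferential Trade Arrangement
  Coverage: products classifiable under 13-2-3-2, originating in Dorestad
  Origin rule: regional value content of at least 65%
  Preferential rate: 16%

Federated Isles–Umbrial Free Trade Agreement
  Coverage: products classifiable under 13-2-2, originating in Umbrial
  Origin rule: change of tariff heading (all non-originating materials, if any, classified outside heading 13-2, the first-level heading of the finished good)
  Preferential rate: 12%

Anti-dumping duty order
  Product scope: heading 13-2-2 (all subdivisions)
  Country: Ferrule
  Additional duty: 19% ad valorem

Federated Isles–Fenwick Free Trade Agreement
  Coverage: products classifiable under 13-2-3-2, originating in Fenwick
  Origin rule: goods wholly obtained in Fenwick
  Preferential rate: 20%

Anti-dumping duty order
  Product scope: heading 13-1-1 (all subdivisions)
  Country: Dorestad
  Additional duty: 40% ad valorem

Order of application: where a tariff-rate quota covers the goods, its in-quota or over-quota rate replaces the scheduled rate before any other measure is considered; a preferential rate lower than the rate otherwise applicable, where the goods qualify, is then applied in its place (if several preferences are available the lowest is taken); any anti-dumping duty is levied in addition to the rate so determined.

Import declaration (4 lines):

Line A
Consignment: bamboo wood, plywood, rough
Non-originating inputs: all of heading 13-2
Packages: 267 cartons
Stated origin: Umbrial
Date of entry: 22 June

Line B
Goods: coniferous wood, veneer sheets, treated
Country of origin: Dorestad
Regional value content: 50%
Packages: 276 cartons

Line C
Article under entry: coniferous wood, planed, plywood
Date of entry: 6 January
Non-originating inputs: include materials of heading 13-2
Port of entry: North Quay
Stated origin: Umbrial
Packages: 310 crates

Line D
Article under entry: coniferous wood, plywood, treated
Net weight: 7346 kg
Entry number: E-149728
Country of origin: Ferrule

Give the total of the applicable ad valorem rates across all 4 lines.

176%

Line A: bamboo → 13-1; plywood → 13-1-1; rough → 13-1-1-2. Scheduled 28%. Umbrial agreement on 13-2-2: 13-1-1-2 not covered. → 28%.
Line B: coniferous → 13-2; veneer sheets → 13-2-1; treated → 13-2-1-1. Scheduled 19%. quota on 13-2 exhausted → over-quota 43%; Dorestad agreement on 13-2-3-2: 13-2-1-1 not covered. → 43%.
Line C: coniferous → 13-2; plywood → 13-2-2; planed → 13-2-2-1. Scheduled 35%. quota on 13-2 exhausted → over-quota 43%; Umbrial agreement on 13-2-2: CTH not met. → 43%.
Line D: coniferous → 13-2; plywood → 13-2-2; treated → 13-2-2-2. Scheduled 33%. quota on 13-2 exhausted → over-quota 43%; anti-dumping (Ferrule, 13-2-2): +19%; total 43% + 19% = 62%. → 62%.
Sum: 28% + 43% + 43% + 62% = 176%.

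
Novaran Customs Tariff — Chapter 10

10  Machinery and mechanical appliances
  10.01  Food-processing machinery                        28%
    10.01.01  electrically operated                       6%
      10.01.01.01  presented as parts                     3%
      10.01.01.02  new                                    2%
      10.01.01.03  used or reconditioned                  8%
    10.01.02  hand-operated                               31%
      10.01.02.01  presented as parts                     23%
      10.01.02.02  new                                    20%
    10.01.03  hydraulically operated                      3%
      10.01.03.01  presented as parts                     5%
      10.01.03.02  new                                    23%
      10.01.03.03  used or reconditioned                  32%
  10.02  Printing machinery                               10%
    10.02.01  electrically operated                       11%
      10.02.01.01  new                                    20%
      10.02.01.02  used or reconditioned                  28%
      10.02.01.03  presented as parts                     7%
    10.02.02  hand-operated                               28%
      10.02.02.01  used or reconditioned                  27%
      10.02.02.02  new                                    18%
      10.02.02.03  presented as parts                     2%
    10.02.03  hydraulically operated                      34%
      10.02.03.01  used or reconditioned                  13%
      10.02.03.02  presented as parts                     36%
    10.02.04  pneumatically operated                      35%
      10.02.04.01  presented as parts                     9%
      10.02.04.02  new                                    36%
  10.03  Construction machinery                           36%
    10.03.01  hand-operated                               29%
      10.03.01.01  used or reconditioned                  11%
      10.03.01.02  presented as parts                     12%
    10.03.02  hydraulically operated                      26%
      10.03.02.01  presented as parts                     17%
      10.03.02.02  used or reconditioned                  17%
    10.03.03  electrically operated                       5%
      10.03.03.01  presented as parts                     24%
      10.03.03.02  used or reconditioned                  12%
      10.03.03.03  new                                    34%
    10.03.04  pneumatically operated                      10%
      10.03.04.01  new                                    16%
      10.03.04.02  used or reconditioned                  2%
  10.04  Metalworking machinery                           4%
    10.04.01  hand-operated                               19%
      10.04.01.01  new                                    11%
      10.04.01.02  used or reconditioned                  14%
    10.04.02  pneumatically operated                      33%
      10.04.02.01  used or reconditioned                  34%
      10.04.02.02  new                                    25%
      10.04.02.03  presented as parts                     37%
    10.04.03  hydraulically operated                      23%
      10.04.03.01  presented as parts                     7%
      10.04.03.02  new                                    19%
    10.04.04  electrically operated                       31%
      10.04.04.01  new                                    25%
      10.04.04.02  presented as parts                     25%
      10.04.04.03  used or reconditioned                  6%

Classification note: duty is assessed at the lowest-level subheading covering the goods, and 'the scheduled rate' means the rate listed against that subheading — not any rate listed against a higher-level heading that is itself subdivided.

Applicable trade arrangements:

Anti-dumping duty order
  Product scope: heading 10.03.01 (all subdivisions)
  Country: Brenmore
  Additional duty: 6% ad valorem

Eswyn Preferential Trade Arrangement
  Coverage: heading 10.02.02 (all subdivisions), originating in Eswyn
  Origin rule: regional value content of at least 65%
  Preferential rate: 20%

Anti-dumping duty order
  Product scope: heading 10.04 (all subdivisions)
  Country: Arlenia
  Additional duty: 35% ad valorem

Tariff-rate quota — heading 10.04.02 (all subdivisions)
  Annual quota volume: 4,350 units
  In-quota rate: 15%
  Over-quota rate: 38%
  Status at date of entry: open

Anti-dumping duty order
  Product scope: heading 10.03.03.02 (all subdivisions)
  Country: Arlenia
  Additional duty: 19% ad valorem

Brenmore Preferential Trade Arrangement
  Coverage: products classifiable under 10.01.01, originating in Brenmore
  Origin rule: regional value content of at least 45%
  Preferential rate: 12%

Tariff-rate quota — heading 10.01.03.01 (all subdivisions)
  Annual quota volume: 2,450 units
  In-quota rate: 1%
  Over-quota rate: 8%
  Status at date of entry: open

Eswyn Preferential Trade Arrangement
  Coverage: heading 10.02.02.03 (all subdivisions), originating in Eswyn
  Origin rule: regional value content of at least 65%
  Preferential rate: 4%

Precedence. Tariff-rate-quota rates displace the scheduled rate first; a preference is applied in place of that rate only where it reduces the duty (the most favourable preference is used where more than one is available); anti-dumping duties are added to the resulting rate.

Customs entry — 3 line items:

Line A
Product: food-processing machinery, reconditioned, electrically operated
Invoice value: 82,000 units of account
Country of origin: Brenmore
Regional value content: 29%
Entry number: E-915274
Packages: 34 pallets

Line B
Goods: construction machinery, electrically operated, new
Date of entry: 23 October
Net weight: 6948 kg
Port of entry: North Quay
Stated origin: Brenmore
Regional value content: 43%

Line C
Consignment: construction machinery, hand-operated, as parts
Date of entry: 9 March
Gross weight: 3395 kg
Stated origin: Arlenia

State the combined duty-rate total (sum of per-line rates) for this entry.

Line A: food-processing → 10.01; electrically operated → 10.01.01; reconditioned → 10.01.01.03. Scheduled 8%. Brenmore agreement on 10.01.01: RVC < 45%. → 8%.
Line B: construction → 10.03; electrically operated → 10.03.03; new → 10.03.03.03. Scheduled 34%. Brenmore agreement on 10.01.01: 10.03.03.03 not covered. → 34%.
Line C: construction → 10.03; hand-operated → 10.03.01; as parts → 10.03.01.02. Scheduled 12%. No special measure applies. → 12%.
Sum: 8% + 34% + 12% = 54%.

54%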